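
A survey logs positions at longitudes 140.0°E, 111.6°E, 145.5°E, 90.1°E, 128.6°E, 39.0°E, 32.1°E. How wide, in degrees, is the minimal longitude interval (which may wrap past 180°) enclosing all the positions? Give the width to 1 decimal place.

113.4°

Sort the longitudes: +32.1°, +39.0°, +90.1°, +111.6°, +128.6°, +140.0°, +145.5°.
Eastward gaps between consecutive values (wrapping around): 6.9°, 51.1°, 21.5°, 17.0°, 11.4°, 5.5°, 246.6°.
Largest gap = 246.6° ⇒ minimal covering band is its complement: 360° − 246.6° = 113.4°.
Band runs from +32.1° eastward to +145.5°.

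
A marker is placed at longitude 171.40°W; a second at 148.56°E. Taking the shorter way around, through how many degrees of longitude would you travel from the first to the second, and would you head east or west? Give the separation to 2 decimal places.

Raw difference: 148.56 − -171.40 = 319.96°.
Normalise into (−180°, 180°]: 319.96° − 360° = -40.04°.
Negative ⇒ the second point lies to the west; separation 40.04°.

40.04° west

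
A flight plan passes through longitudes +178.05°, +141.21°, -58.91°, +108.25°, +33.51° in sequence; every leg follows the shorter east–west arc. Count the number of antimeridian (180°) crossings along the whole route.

Leg 1: +178.05° → +141.21°, shortest Δλ = -36.84° (west) — does not cross 180°.
Leg 2: +141.21° → -58.91°, shortest Δλ = 159.88° (east) — crosses 180°.
Leg 3: -58.91° → +108.25°, shortest Δλ = 167.16° (east) — does not cross 180°.
Leg 4: +108.25° → +33.51°, shortest Δλ = -74.74° (west) — does not cross 180°.
Total crossings: 1.

1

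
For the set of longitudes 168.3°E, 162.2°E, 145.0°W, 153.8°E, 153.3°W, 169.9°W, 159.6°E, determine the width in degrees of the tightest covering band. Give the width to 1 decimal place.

Sort the longitudes: -169.9°, -153.3°, -145.0°, +153.8°, +159.6°, +162.2°, +168.3°.
Eastward gaps between consecutive values (wrapping around): 16.6°, 8.3°, 298.8°, 5.8°, 2.6°, 6.1°, 21.8°.
Largest gap = 298.8° ⇒ minimal covering band is its complement: 360° − 298.8° = 61.2°.
Band runs from +153.8° eastward to -145.0°, crossing the antimeridian.

61.2°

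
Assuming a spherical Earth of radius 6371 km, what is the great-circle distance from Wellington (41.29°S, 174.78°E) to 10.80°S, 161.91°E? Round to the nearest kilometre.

3616 km

Δλ = 161.91 − 174.78 = -12.87°.
Δφ = -10.80 − -41.29 = 30.49°.
a = sin²(Δφ/2) + cos φ₁ · cos φ₂ · sin²(Δλ/2) = 0.078412.
c = 2·atan2(√a, √(1−a)) = 0.56763 rad → d = 6371·c ≈ 3616.39 km.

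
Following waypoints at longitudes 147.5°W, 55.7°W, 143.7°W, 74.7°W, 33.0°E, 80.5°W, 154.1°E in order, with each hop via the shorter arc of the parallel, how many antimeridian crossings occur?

1

Leg 1: -147.5° → -55.7°, shortest Δλ = 91.8° (east) — does not cross 180°.
Leg 2: -55.7° → -143.7°, shortest Δλ = -88.0° (west) — does not cross 180°.
Leg 3: -143.7° → -74.7°, shortest Δλ = 69.0° (east) — does not cross 180°.
Leg 4: -74.7° → +33.0°, shortest Δλ = 107.7° (east) — does not cross 180°.
Leg 5: +33.0° → -80.5°, shortest Δλ = -113.5° (west) — does not cross 180°.
Leg 6: -80.5° → +154.1°, shortest Δλ = -125.4° (west) — crosses 180°.
Total crossings: 1.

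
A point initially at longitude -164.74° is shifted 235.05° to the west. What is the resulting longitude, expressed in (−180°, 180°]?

Start at -164.74°; shift −235.05° → -399.79°.
-399.79° lies outside (−180°, 180°]; add 360° → -39.79°.

-39.79°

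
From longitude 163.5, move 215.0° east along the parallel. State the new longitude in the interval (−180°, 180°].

Start at +163.5°; shift +215.0° → +378.5°.
+378.5° lies outside (−180°, 180°]; subtract 360° → +18.5°.

+18.5°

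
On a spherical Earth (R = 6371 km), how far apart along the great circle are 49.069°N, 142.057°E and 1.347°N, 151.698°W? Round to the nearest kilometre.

8189 km

Δλ = -151.698 − 142.057 = -293.755°; wrapped into (−180°, 180°]: 66.245°.
Δφ = 1.347 − 49.069 = -47.722°.
a = sin²(Δφ/2) + cos φ₁ · cos φ₂ · sin²(Δλ/2) = 0.359201.
c = 2·atan2(√a, √(1−a)) = 1.28534 rad → d = 6371·c ≈ 8188.88 km.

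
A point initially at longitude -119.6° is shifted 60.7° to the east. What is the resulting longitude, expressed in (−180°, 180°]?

Start at -119.6°; shift +60.7° → -58.9°.
-58.9° already lies in (−180°, 180°].

-58.9°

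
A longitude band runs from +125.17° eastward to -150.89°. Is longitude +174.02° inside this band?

Yes

Band width going east from +125.17° to -150.89°: ((-150.89 − 125.17) mod 360) = 83.94°.
Offset of +174.02° east of the west edge: ((174.02 − 125.17) mod 360) = 48.85°.
48.85° ≤ 83.94° ⇒ inside.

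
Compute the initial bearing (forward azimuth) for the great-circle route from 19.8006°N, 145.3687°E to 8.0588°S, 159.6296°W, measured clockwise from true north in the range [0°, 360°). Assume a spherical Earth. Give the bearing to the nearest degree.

Δλ = -159.6296 − 145.3687 = -304.9983°; wrapped into (−180°, 180°]: 55.0017°.
θ = atan2( sin Δλ · cos φ₂ , cos φ₁ · sin φ₂ − sin φ₁ · cos φ₂ · cos Δλ )
  = atan2(0.81108, -0.32427) = 111.792° → normalised to [0°, 360°): 111.792°.

112°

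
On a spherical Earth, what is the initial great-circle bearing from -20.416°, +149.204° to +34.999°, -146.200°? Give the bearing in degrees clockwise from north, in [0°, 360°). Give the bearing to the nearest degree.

Δλ = -146.200 − 149.204 = -295.404°; wrapped into (−180°, 180°]: 64.596°.
θ = atan2( sin Δλ · cos φ₂ , cos φ₁ · sin φ₂ − sin φ₁ · cos φ₂ · cos Δλ )
  = atan2(0.73995, 0.66012) = 48.264° → normalised to [0°, 360°): 48.264°.

48°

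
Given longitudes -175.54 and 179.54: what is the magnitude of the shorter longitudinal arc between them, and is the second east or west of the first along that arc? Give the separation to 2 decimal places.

Raw difference: 179.54 − -175.54 = 355.08°.
Normalise into (−180°, 180°]: 355.08° − 360° = -4.92°.
Negative ⇒ the second point lies to the west; separation 4.92°.

4.92° west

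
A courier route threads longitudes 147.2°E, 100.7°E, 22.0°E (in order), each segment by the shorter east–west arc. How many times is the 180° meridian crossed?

Leg 1: +147.2° → +100.7°, shortest Δλ = -46.5° (west) — does not cross 180°.
Leg 2: +100.7° → +22.0°, shortest Δλ = -78.7° (west) — does not cross 180°.
Total crossings: 0.

0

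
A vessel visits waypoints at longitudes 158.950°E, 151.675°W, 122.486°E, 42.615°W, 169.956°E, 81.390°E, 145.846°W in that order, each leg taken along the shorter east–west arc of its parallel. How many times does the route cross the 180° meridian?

4

Leg 1: +158.950° → -151.675°, shortest Δλ = 49.375° (east) — crosses 180°.
Leg 2: -151.675° → +122.486°, shortest Δλ = -85.839° (west) — crosses 180°.
Leg 3: +122.486° → -42.615°, shortest Δλ = -165.101° (west) — does not cross 180°.
Leg 4: -42.615° → +169.956°, shortest Δλ = -147.429° (west) — crosses 180°.
Leg 5: +169.956° → +81.390°, shortest Δλ = -88.566° (west) — does not cross 180°.
Leg 6: +81.390° → -145.846°, shortest Δλ = 132.764° (east) — crosses 180°.
Total crossings: 4.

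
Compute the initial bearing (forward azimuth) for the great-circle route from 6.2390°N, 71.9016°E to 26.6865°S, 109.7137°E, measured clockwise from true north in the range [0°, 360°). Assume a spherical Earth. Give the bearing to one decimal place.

Δλ = 109.7137 − 71.9016 = 37.8121°.
θ = atan2( sin Δλ · cos φ₂ , cos φ₁ · sin φ₂ − sin φ₁ · cos φ₂ · cos Δλ )
  = atan2(0.54777, -0.52316) = 133.684° → normalised to [0°, 360°): 133.684°.

133.7°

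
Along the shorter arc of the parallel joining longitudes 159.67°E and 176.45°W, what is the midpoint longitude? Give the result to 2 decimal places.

171.61°E

Signed shortest Δλ from +159.67° to -176.45° is +23.88°.
Midpoint longitude = +159.67° + (+23.88°)/2 = +159.67° + 11.94° = +171.61°.
(The naïve average (+159.67 + -176.45)/2 = -8.39° is on the wrong side of the globe.)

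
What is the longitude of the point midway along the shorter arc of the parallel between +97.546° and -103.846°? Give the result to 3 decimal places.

Signed shortest Δλ from +97.546° to -103.846° is +158.608°.
Midpoint longitude = +97.546° + (+158.608°)/2 = +97.546° + 79.304° = +176.850°.
(The naïve average (+97.546 + -103.846)/2 = -3.15° is on the wrong side of the globe.)

+176.850°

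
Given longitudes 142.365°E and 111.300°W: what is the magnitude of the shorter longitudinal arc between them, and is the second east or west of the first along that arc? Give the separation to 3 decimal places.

Raw difference: -111.300 − 142.365 = -253.665°.
Normalise into (−180°, 180°]: -253.665° + 360° = 106.335°.
Positive ⇒ the second point lies to the east; separation 106.335°.

106.335° east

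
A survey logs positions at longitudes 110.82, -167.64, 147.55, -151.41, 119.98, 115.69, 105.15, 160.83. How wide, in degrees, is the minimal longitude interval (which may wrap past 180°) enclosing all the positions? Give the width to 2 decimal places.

Sort the longitudes: -167.64°, -151.41°, +105.15°, +110.82°, +115.69°, +119.98°, +147.55°, +160.83°.
Eastward gaps between consecutive values (wrapping around): 16.23°, 256.56°, 5.67°, 4.87°, 4.29°, 27.57°, 13.28°, 31.53°.
Largest gap = 256.56° ⇒ minimal covering band is its complement: 360° − 256.56° = 103.44°.
Band runs from +105.15° eastward to -151.41°, crossing the antimeridian.

103.44°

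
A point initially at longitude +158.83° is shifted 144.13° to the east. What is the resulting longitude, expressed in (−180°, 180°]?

-57.04°

Start at +158.83°; shift +144.13° → +302.96°.
+302.96° lies outside (−180°, 180°]; subtract 360° → -57.04°.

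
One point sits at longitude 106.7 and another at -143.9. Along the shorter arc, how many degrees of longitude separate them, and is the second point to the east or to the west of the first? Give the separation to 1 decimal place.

109.4° east

Raw difference: -143.9 − 106.7 = -250.6°.
Normalise into (−180°, 180°]: -250.6° + 360° = 109.4°.
Positive ⇒ the second point lies to the east; separation 109.4°.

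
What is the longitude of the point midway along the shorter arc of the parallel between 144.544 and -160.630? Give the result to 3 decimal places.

Signed shortest Δλ from +144.544° to -160.630° is +54.826°.
Midpoint longitude = +144.544° + (+54.826°)/2 = +144.544° + 27.413° = +171.957°.
(The naïve average (+144.544 + -160.630)/2 = -8.043° is on the wrong side of the globe.)

+171.957°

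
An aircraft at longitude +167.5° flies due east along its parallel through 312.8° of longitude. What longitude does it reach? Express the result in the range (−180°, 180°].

+120.3°

Start at +167.5°; shift +312.8° → +480.3°.
+480.3° lies outside (−180°, 180°]; subtract 360° → +120.3°.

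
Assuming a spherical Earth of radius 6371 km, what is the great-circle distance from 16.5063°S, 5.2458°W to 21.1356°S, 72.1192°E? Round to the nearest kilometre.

Δλ = 72.1192 − -5.2458 = 77.3650°.
Δφ = -21.1356 − -16.5063 = -4.6293°.
a = sin²(Δφ/2) + cos φ₁ · cos φ₂ · sin²(Δλ/2) = 0.350968.
c = 2·atan2(√a, √(1−a)) = 1.26813 rad → d = 6371·c ≈ 8079.27 km.

8079 km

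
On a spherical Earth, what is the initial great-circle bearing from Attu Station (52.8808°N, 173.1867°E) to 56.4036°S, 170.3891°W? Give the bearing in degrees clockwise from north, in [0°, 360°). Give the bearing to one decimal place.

170.4°

Δλ = -170.3891 − 173.1867 = -343.5758°; wrapped into (−180°, 180°]: 16.4242°.
θ = atan2( sin Δλ · cos φ₂ , cos φ₁ · sin φ₂ − sin φ₁ · cos φ₂ · cos Δλ )
  = atan2(0.15645, -0.92589) = 170.409° → normalised to [0°, 360°): 170.409°.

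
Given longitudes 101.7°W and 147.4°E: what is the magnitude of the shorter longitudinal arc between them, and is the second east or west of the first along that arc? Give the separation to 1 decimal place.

Raw difference: 147.4 − -101.7 = 249.1°.
Normalise into (−180°, 180°]: 249.1° − 360° = -110.9°.
Negative ⇒ the second point lies to the west; separation 110.9°.

110.9° west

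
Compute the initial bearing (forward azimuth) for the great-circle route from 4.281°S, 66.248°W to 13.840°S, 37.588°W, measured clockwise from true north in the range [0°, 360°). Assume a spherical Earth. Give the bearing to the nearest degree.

111°

Δλ = -37.588 − -66.248 = 28.660°.
θ = atan2( sin Δλ · cos φ₂ , cos φ₁ · sin φ₂ − sin φ₁ · cos φ₂ · cos Δλ )
  = atan2(0.46569, -0.17494) = 110.590° → normalised to [0°, 360°): 110.590°.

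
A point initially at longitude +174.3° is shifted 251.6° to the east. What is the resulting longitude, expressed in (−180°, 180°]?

+65.9°

Start at +174.3°; shift +251.6° → +425.9°.
+425.9° lies outside (−180°, 180°]; subtract 360° → +65.9°.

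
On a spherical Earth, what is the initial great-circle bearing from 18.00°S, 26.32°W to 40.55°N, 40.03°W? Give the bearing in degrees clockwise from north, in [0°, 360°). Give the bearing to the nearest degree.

348°

Δλ = -40.03 − -26.32 = -13.71°.
θ = atan2( sin Δλ · cos φ₂ , cos φ₁ · sin φ₂ − sin φ₁ · cos φ₂ · cos Δλ )
  = atan2(-0.18009, 0.84641) = -12.012° → normalised to [0°, 360°): 347.988°.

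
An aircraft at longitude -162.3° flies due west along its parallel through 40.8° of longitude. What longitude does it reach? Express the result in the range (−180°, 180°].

Start at -162.3°; shift −40.8° → -203.1°.
-203.1° lies outside (−180°, 180°]; add 360° → +156.9°.

+156.9°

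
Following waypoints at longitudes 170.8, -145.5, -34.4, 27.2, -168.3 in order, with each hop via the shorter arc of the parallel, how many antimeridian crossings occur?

Leg 1: +170.8° → -145.5°, shortest Δλ = 43.7° (east) — crosses 180°.
Leg 2: -145.5° → -34.4°, shortest Δλ = 111.1° (east) — does not cross 180°.
Leg 3: -34.4° → +27.2°, shortest Δλ = 61.6° (east) — does not cross 180°.
Leg 4: +27.2° → -168.3°, shortest Δλ = 164.5° (east) — crosses 180°.
Total crossings: 2.

2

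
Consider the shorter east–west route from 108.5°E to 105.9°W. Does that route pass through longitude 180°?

Naïve |-105.9 − 108.5| = 214.4° > 180°, so the shorter arc goes the other way round — across 180°.
Signed shortest Δλ = ((-105.9 − 108.5 + 180) mod 360) − 180 = 145.6°.
Going east by 145.6° from +108.5° passes through 180° before reaching -105.9°.

Yes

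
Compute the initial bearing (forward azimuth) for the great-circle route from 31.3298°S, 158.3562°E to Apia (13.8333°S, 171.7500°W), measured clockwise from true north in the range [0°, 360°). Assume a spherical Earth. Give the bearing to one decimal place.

Δλ = -171.7500 − 158.3562 = -330.1062°; wrapped into (−180°, 180°]: 29.8938°.
θ = atan2( sin Δλ · cos φ₂ , cos φ₁ · sin φ₂ − sin φ₁ · cos φ₂ · cos Δλ )
  = atan2(0.48394, 0.23347) = 64.245° → normalised to [0°, 360°): 64.245°.

64.2°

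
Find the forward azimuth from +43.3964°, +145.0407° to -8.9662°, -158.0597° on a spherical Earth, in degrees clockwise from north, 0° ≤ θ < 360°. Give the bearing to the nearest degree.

120°

Δλ = -158.0597 − 145.0407 = -303.1004°; wrapped into (−180°, 180°]: 56.8996°.
θ = atan2( sin Δλ · cos φ₂ , cos φ₁ · sin φ₂ − sin φ₁ · cos φ₂ · cos Δλ )
  = atan2(0.82748, -0.48386) = 120.316° → normalised to [0°, 360°): 120.316°.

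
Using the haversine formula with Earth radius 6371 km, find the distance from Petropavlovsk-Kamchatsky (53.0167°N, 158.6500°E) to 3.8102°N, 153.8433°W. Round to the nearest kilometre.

Δλ = -153.8433 − 158.6500 = -312.4933°; wrapped into (−180°, 180°]: 47.5067°.
Δφ = 3.8102 − 53.0167 = -49.2065°.
a = sin²(Δφ/2) + cos φ₁ · cos φ₂ · sin²(Δλ/2) = 0.270722.
c = 2·atan2(√a, √(1−a)) = 1.09443 rad → d = 6371·c ≈ 6972.60 km.

6973 km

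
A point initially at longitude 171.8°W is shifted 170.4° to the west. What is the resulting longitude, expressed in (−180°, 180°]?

17.8°E

Start at -171.8°; shift −170.4° → -342.2°.
-342.2° lies outside (−180°, 180°]; add 360° → +17.8°.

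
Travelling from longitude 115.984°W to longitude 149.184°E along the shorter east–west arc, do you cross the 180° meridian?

Yes

Naïve |149.184 − -115.984| = 265.168° > 180°, so the shorter arc goes the other way round — across 180°.
Signed shortest Δλ = ((149.184 − -115.984 + 180) mod 360) − 180 = -94.832°.
Going west by 94.832° from -115.984° passes through 180° before reaching +149.184°.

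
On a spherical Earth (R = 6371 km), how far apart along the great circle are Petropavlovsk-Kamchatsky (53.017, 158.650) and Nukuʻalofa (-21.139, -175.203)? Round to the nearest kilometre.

8623 km

Δλ = -175.203 − 158.650 = -333.853°; wrapped into (−180°, 180°]: 26.147°.
Δφ = -21.139 − 53.017 = -74.156°.
a = sin²(Δφ/2) + cos φ₁ · cos φ₂ · sin²(Δλ/2) = 0.392200.
c = 2·atan2(√a, √(1−a)) = 1.35349 rad → d = 6371·c ≈ 8623.09 km.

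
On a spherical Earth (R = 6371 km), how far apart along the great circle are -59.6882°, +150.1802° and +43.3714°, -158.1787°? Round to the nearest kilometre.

Δλ = -158.1787 − 150.1802 = -308.3589°; wrapped into (−180°, 180°]: 51.6411°.
Δφ = 43.3714 − -59.6882 = 103.0596°.
a = sin²(Δφ/2) + cos φ₁ · cos φ₂ · sin²(Δλ/2) = 0.682582.
c = 2·atan2(√a, √(1−a)) = 1.94461 rad → d = 6371·c ≈ 12389.08 km.

12389 km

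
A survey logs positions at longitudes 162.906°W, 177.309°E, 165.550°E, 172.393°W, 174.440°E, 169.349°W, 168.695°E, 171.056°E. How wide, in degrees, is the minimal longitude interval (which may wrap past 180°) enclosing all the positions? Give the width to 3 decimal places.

31.544°

Sort the longitudes: -172.393°, -169.349°, -162.906°, +165.550°, +168.695°, +171.056°, +174.440°, +177.309°.
Eastward gaps between consecutive values (wrapping around): 3.044°, 6.443°, 328.456°, 3.145°, 2.361°, 3.384°, 2.869°, 10.298°.
Largest gap = 328.456° ⇒ minimal covering band is its complement: 360° − 328.456° = 31.544°.
Band runs from +165.550° eastward to -162.906°, crossing the antimeridian.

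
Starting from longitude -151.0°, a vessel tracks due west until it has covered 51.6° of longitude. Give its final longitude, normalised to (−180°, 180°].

Start at -151.0°; shift −51.6° → -202.6°.
-202.6° lies outside (−180°, 180°]; add 360° → +157.4°.

+157.4°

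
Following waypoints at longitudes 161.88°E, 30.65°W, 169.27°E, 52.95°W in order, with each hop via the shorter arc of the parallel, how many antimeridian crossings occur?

Leg 1: +161.88° → -30.65°, shortest Δλ = 167.47° (east) — crosses 180°.
Leg 2: -30.65° → +169.27°, shortest Δλ = -160.08° (west) — crosses 180°.
Leg 3: +169.27° → -52.95°, shortest Δλ = 137.78° (east) — crosses 180°.
Total crossings: 3.

3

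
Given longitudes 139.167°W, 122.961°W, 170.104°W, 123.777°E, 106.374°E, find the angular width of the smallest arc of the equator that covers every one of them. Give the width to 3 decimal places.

130.665°

Sort the longitudes: -170.104°, -139.167°, -122.961°, +106.374°, +123.777°.
Eastward gaps between consecutive values (wrapping around): 30.937°, 16.206°, 229.335°, 17.403°, 66.119°.
Largest gap = 229.335° ⇒ minimal covering band is its complement: 360° − 229.335° = 130.665°.
Band runs from +106.374° eastward to -122.961°, crossing the antimeridian.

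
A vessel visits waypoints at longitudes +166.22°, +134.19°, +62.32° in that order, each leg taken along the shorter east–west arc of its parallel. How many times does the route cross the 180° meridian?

0

Leg 1: +166.22° → +134.19°, shortest Δλ = -32.03° (west) — does not cross 180°.
Leg 2: +134.19° → +62.32°, shortest Δλ = -71.87° (west) — does not cross 180°.
Total crossings: 0.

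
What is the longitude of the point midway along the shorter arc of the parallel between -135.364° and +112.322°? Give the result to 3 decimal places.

+168.479°

Signed shortest Δλ from -135.364° to +112.322° is -112.314°.
Midpoint longitude = -135.364° + (-112.314°)/2 = -135.364° − 56.157° = -191.521°.
Normalise into (−180°, 180°]: +168.479°.
(The naïve average (-135.364 + +112.322)/2 = -11.521° is on the wrong side of the globe.)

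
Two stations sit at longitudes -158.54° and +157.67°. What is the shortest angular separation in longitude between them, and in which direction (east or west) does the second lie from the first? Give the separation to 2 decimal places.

43.79° west

Raw difference: 157.67 − -158.54 = 316.21°.
Normalise into (−180°, 180°]: 316.21° − 360° = -43.79°.
Negative ⇒ the second point lies to the west; separation 43.79°.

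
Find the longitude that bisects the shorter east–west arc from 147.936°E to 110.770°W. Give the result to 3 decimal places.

161.417°W

Signed shortest Δλ from +147.936° to -110.770° is +101.294°.
Midpoint longitude = +147.936° + (+101.294°)/2 = +147.936° + 50.647° = +198.583°.
Normalise into (−180°, 180°]: -161.417°.
(The naïve average (+147.936 + -110.770)/2 = 18.583° is on the wrong side of the globe.)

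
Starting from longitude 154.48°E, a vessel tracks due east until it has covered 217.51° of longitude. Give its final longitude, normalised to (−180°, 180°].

Start at +154.48°; shift +217.51° → +371.99°.
+371.99° lies outside (−180°, 180°]; subtract 360° → +11.99°.

11.99°E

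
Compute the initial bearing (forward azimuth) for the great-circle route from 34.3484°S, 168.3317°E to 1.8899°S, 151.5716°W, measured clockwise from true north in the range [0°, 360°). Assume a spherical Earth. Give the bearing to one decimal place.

Δλ = -151.5716 − 168.3317 = -319.9033°; wrapped into (−180°, 180°]: 40.0967°.
θ = atan2( sin Δλ · cos φ₂ , cos φ₁ · sin φ₂ − sin φ₁ · cos φ₂ · cos Δλ )
  = atan2(0.64373, 0.40414) = 57.879° → normalised to [0°, 360°): 57.879°.

57.9°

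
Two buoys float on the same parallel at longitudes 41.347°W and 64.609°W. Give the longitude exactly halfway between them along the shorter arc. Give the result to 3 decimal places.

52.978°W

Signed shortest Δλ from -41.347° to -64.609° is -23.262°.
Midpoint longitude = -41.347° + (-23.262°)/2 = -41.347° − 11.631° = -52.978°.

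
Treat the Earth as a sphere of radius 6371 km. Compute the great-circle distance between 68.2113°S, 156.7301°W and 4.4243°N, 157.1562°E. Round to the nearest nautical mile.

4764 nmi

Δλ = 157.1562 − -156.7301 = 313.8863°; wrapped into (−180°, 180°]: -46.1137°.
Δφ = 4.4243 − -68.2113 = 72.6356°.
a = sin²(Δφ/2) + cos φ₁ · cos φ₂ · sin²(Δλ/2) = 0.407541.
c = 2·atan2(√a, √(1−a)) = 1.38481 rad → d = 6371·c ≈ 8822.61 km ≈ 4763.83 nmi.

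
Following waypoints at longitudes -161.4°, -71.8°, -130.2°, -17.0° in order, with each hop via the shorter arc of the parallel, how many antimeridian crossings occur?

0

Leg 1: -161.4° → -71.8°, shortest Δλ = 89.6° (east) — does not cross 180°.
Leg 2: -71.8° → -130.2°, shortest Δλ = -58.4° (west) — does not cross 180°.
Leg 3: -130.2° → -17.0°, shortest Δλ = 113.2° (east) — does not cross 180°.
Total crossings: 0.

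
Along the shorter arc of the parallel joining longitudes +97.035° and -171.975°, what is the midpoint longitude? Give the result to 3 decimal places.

Signed shortest Δλ from +97.035° to -171.975° is +90.990°.
Midpoint longitude = +97.035° + (+90.990°)/2 = +97.035° + 45.495° = +142.530°.
(The naïve average (+97.035 + -171.975)/2 = -37.47° is on the wrong side of the globe.)

+142.530°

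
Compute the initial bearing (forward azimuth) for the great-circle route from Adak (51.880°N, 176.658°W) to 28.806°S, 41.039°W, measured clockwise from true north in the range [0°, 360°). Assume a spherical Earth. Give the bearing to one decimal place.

72.3°

Δλ = -41.039 − -176.658 = 135.619°.
θ = atan2( sin Δλ · cos φ₂ , cos φ₁ · sin φ₂ − sin φ₁ · cos φ₂ · cos Δλ )
  = atan2(0.61288, 0.19525) = 72.330° → normalised to [0°, 360°): 72.330°.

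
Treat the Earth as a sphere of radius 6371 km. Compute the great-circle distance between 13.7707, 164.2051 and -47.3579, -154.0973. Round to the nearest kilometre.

7958 km

Δλ = -154.0973 − 164.2051 = -318.3024°; wrapped into (−180°, 180°]: 41.6976°.
Δφ = -47.3579 − 13.7707 = -61.1286°.
a = sin²(Δφ/2) + cos φ₁ · cos φ₂ · sin²(Δλ/2) = 0.341917.
c = 2·atan2(√a, √(1−a)) = 1.24911 rad → d = 6371·c ≈ 7958.09 km.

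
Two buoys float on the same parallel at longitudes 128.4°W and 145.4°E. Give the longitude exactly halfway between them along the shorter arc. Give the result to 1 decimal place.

171.5°W

Signed shortest Δλ from -128.4° to +145.4° is -86.2°.
Midpoint longitude = -128.4° + (-86.2°)/2 = -128.4° − 43.1° = -171.5°.
(The naïve average (-128.4 + +145.4)/2 = 8.5° is on the wrong side of the globe.)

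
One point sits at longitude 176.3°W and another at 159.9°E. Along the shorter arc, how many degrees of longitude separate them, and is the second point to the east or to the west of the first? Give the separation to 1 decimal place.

23.8° west

Raw difference: 159.9 − -176.3 = 336.2°.
Normalise into (−180°, 180°]: 336.2° − 360° = -23.8°.
Negative ⇒ the second point lies to the west; separation 23.8°.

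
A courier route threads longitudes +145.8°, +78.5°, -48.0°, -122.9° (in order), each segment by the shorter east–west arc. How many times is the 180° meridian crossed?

0

Leg 1: +145.8° → +78.5°, shortest Δλ = -67.3° (west) — does not cross 180°.
Leg 2: +78.5° → -48.0°, shortest Δλ = -126.5° (west) — does not cross 180°.
Leg 3: -48.0° → -122.9°, shortest Δλ = -74.9° (west) — does not cross 180°.
Total crossings: 0.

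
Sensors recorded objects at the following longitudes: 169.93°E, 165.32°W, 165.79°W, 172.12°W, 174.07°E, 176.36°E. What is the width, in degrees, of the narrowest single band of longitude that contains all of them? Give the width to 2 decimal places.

24.75°

Sort the longitudes: -172.12°, -165.79°, -165.32°, +169.93°, +174.07°, +176.36°.
Eastward gaps between consecutive values (wrapping around): 6.33°, 0.47°, 335.25°, 4.14°, 2.29°, 11.52°.
Largest gap = 335.25° ⇒ minimal covering band is its complement: 360° − 335.25° = 24.75°.
Band runs from +169.93° eastward to -165.32°, crossing the antimeridian.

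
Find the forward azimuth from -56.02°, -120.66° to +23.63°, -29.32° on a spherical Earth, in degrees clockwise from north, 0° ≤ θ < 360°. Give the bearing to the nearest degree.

Δλ = -29.32 − -120.66 = 91.34°.
θ = atan2( sin Δλ · cos φ₂ , cos φ₁ · sin φ₂ − sin φ₁ · cos φ₂ · cos Δλ )
  = atan2(0.91590, 0.20626) = 77.309° → normalised to [0°, 360°): 77.309°.

77°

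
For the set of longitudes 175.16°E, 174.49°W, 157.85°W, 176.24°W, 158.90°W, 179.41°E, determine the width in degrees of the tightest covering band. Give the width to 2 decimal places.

Sort the longitudes: -176.24°, -174.49°, -158.90°, -157.85°, +175.16°, +179.41°.
Eastward gaps between consecutive values (wrapping around): 1.75°, 15.59°, 1.05°, 333.01°, 4.25°, 4.35°.
Largest gap = 333.01° ⇒ minimal covering band is its complement: 360° − 333.01° = 26.99°.
Band runs from +175.16° eastward to -157.85°, crossing the antimeridian.

26.99°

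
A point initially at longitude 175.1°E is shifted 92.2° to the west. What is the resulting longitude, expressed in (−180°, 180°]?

82.9°E

Start at +175.1°; shift −92.2° → +82.9°.
+82.9° already lies in (−180°, 180°].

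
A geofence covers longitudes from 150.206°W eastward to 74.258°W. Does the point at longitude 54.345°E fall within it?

Band width going east from -150.206° to -74.258°: ((-74.258 − -150.206) mod 360) = 75.948°.
Offset of +54.345° east of the west edge: ((54.345 − -150.206) mod 360) = 204.551°.
204.551° > 75.948° ⇒ outside.

No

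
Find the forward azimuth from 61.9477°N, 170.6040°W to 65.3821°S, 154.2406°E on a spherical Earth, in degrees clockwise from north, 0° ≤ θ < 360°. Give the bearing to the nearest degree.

198°

Δλ = 154.2406 − -170.6040 = 324.8446°; wrapped into (−180°, 180°]: -35.1554°.
θ = atan2( sin Δλ · cos φ₂ , cos φ₁ · sin φ₂ − sin φ₁ · cos φ₂ · cos Δλ )
  = atan2(-0.23986, -0.72810) = -161.767° → normalised to [0°, 360°): 198.233°.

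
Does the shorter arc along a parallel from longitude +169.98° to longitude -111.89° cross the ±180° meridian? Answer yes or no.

Yes

Naïve |-111.89 − 169.98| = 281.87° > 180°, so the shorter arc goes the other way round — across 180°.
Signed shortest Δλ = ((-111.89 − 169.98 + 180) mod 360) − 180 = 78.13°.
Going east by 78.13° from +169.98° passes through 180° before reaching -111.89°.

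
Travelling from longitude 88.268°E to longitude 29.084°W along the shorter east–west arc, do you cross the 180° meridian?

No

Signed shortest Δλ = ((-29.084 − 88.268 + 180) mod 360) − 180 = -117.352°.
Going west by 117.352° from +88.268° reaches -29.084° without touching 180°.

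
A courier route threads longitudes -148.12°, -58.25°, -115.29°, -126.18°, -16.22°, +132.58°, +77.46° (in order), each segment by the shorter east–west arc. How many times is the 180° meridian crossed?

Leg 1: -148.12° → -58.25°, shortest Δλ = 89.87° (east) — does not cross 180°.
Leg 2: -58.25° → -115.29°, shortest Δλ = -57.04° (west) — does not cross 180°.
Leg 3: -115.29° → -126.18°, shortest Δλ = -10.89° (west) — does not cross 180°.
Leg 4: -126.18° → -16.22°, shortest Δλ = 109.96° (east) — does not cross 180°.
Leg 5: -16.22° → +132.58°, shortest Δλ = 148.8° (east) — does not cross 180°.
Leg 6: +132.58° → +77.46°, shortest Δλ = -55.12° (west) — does not cross 180°.
Total crossings: 0.

0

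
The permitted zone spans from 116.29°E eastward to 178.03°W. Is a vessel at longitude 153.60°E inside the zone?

Band width going east from +116.29° to -178.03°: ((-178.03 − 116.29) mod 360) = 65.68°.
Offset of +153.60° east of the west edge: ((153.60 − 116.29) mod 360) = 37.31°.
37.31° ≤ 65.68° ⇒ inside.

Yes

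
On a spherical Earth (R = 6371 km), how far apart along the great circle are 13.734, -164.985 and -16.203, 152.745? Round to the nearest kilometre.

5714 km

Δλ = 152.745 − -164.985 = 317.730°; wrapped into (−180°, 180°]: -42.270°.
Δφ = -16.203 − 13.734 = -29.937°.
a = sin²(Δφ/2) + cos φ₁ · cos φ₂ · sin²(Δλ/2) = 0.187987.
c = 2·atan2(√a, √(1−a)) = 0.89691 rad → d = 6371·c ≈ 5714.23 km.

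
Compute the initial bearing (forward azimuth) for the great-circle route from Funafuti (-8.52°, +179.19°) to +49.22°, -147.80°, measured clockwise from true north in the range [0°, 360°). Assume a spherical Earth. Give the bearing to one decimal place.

23.2°

Δλ = -147.80 − 179.19 = -326.99°; wrapped into (−180°, 180°]: 33.01°.
θ = atan2( sin Δλ · cos φ₂ , cos φ₁ · sin φ₂ − sin φ₁ · cos φ₂ · cos Δλ )
  = atan2(0.35583, 0.83001) = 23.205° → normalised to [0°, 360°): 23.205°.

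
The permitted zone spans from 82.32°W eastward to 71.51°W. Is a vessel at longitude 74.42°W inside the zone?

Yes

Band width going east from -82.32° to -71.51°: ((-71.51 − -82.32) mod 360) = 10.81°.
Offset of -74.42° east of the west edge: ((-74.42 − -82.32) mod 360) = 7.90°.
7.90° ≤ 10.81° ⇒ inside.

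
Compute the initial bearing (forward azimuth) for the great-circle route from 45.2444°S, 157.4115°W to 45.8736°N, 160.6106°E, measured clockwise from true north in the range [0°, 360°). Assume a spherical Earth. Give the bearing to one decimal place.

Δλ = 160.6106 − -157.4115 = 318.0221°; wrapped into (−180°, 180°]: -41.9779°.
θ = atan2( sin Δλ · cos φ₂ , cos φ₁ · sin φ₂ − sin φ₁ · cos φ₂ · cos Δλ )
  = atan2(-0.46568, 0.87294) = -28.078° → normalised to [0°, 360°): 331.922°.

331.9°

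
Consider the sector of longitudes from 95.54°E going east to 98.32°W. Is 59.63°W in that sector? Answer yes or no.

Band width going east from +95.54° to -98.32°: ((-98.32 − 95.54) mod 360) = 166.14°.
Offset of -59.63° east of the west edge: ((-59.63 − 95.54) mod 360) = 204.83°.
204.83° > 166.14° ⇒ outside.

No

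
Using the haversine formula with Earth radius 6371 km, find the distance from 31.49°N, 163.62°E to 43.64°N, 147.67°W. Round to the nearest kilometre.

Δλ = -147.67 − 163.62 = -311.29°; wrapped into (−180°, 180°]: 48.71°.
Δφ = 43.64 − 31.49 = 12.15°.
a = sin²(Δφ/2) + cos φ₁ · cos φ₂ · sin²(Δλ/2) = 0.116149.
c = 2·atan2(√a, √(1−a)) = 0.69555 rad → d = 6371·c ≈ 4431.35 km.

4431 km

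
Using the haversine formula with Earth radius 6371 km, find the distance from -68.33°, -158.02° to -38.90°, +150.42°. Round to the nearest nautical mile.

Δλ = 150.42 − -158.02 = 308.44°; wrapped into (−180°, 180°]: -51.56°.
Δφ = -38.90 − -68.33 = 29.43°.
a = sin²(Δφ/2) + cos φ₁ · cos φ₂ · sin²(Δλ/2) = 0.118879.
c = 2·atan2(√a, √(1−a)) = 0.70403 rad → d = 6371·c ≈ 4485.36 km ≈ 2421.90 nmi.

2422 nmi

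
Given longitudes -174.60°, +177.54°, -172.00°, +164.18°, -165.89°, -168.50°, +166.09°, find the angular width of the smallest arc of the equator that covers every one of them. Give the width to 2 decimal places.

Sort the longitudes: -174.60°, -172.00°, -168.50°, -165.89°, +164.18°, +166.09°, +177.54°.
Eastward gaps between consecutive values (wrapping around): 2.60°, 3.50°, 2.61°, 330.07°, 1.91°, 11.45°, 7.86°.
Largest gap = 330.07° ⇒ minimal covering band is its complement: 360° − 330.07° = 29.93°.
Band runs from +164.18° eastward to -165.89°, crossing the antimeridian.

29.93°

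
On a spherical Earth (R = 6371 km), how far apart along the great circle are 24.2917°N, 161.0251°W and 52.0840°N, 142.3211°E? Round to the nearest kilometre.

5645 km

Δλ = 142.3211 − -161.0251 = 303.3462°; wrapped into (−180°, 180°]: -56.6538°.
Δφ = 52.0840 − 24.2917 = 27.7923°.
a = sin²(Δφ/2) + cos φ₁ · cos φ₂ · sin²(Δλ/2) = 0.183785.
c = 2·atan2(√a, √(1−a)) = 0.88611 rad → d = 6371·c ≈ 5645.41 km.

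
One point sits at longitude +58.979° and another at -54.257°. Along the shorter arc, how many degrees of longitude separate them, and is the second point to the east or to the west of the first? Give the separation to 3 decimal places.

Raw difference: -54.257 − 58.979 = -113.236°.
Normalise into (−180°, 180°]: -113.236° stays -113.236°.
Negative ⇒ the second point lies to the west; separation 113.236°.

113.236° west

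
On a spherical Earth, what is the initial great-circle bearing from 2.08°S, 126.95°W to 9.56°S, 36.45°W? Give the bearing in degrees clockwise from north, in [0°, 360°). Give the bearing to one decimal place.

Δλ = -36.45 − -126.95 = 90.50°.
θ = atan2( sin Δλ · cos φ₂ , cos φ₁ · sin φ₂ − sin φ₁ · cos φ₂ · cos Δλ )
  = atan2(0.98607, -0.16628) = 99.572° → normalised to [0°, 360°): 99.572°.

99.6°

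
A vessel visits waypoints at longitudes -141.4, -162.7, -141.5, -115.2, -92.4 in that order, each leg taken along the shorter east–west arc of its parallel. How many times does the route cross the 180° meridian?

Leg 1: -141.4° → -162.7°, shortest Δλ = -21.3° (west) — does not cross 180°.
Leg 2: -162.7° → -141.5°, shortest Δλ = 21.2° (east) — does not cross 180°.
Leg 3: -141.5° → -115.2°, shortest Δλ = 26.3° (east) — does not cross 180°.
Leg 4: -115.2° → -92.4°, shortest Δλ = 22.8° (east) — does not cross 180°.
Total crossings: 0.

0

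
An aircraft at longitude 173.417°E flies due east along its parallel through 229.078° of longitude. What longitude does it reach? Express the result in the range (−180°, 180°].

42.495°E

Start at +173.417°; shift +229.078° → +402.495°.
+402.495° lies outside (−180°, 180°]; subtract 360° → +42.495°.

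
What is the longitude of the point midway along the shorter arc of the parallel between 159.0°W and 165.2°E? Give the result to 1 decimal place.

176.9°W

Signed shortest Δλ from -159.0° to +165.2° is -35.8°.
Midpoint longitude = -159.0° + (-35.8°)/2 = -159.0° − 17.9° = -176.9°.
(The naïve average (-159.0 + +165.2)/2 = 3.1° is on the wrong side of the globe.)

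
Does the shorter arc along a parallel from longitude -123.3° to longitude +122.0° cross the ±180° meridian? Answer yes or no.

Yes

Naïve |122.0 − -123.3| = 245.3° > 180°, so the shorter arc goes the other way round — across 180°.
Signed shortest Δλ = ((122.0 − -123.3 + 180) mod 360) − 180 = -114.7°.
Going west by 114.7° from -123.3° passes through 180° before reaching +122.0°.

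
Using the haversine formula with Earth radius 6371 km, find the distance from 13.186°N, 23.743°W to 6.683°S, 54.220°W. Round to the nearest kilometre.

Δλ = -54.220 − -23.743 = -30.477°.
Δφ = -6.683 − 13.186 = -19.869°.
a = sin²(Δφ/2) + cos φ₁ · cos φ₂ · sin²(Δλ/2) = 0.096569.
c = 2·atan2(√a, √(1−a)) = 0.63198 rad → d = 6371·c ≈ 4026.32 km.

4026 km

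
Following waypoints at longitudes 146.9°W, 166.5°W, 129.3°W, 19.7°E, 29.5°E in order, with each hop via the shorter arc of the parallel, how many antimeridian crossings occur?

0

Leg 1: -146.9° → -166.5°, shortest Δλ = -19.6° (west) — does not cross 180°.
Leg 2: -166.5° → -129.3°, shortest Δλ = 37.2° (east) — does not cross 180°.
Leg 3: -129.3° → +19.7°, shortest Δλ = 149.0° (east) — does not cross 180°.
Leg 4: +19.7° → +29.5°, shortest Δλ = 9.8° (east) — does not cross 180°.
Total crossings: 0.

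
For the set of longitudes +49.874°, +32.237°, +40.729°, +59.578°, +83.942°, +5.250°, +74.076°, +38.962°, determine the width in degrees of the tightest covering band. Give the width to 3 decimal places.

Sort the longitudes: +5.250°, +32.237°, +38.962°, +40.729°, +49.874°, +59.578°, +74.076°, +83.942°.
Eastward gaps between consecutive values (wrapping around): 26.987°, 6.725°, 1.767°, 9.145°, 9.704°, 14.498°, 9.866°, 281.308°.
Largest gap = 281.308° ⇒ minimal covering band is its complement: 360° − 281.308° = 78.692°.
Band runs from +5.250° eastward to +83.942°.

78.692°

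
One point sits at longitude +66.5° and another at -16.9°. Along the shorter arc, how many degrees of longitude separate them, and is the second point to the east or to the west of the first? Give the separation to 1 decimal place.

Raw difference: -16.9 − 66.5 = -83.4°.
Normalise into (−180°, 180°]: -83.4° stays -83.4°.
Negative ⇒ the second point lies to the west; separation 83.4°.

83.4° west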